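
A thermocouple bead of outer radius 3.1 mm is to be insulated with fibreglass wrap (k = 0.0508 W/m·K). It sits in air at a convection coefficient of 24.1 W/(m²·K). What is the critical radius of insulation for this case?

For a sphere r_cr = 2k/h = 2×0.0508/24.1
r_cr = 4.22 mm; since the bare radius (3.1 mm) is below r_cr, adding a thin layer of insulation will *increase* heat loss.

r_cr ≈ 4.22 mm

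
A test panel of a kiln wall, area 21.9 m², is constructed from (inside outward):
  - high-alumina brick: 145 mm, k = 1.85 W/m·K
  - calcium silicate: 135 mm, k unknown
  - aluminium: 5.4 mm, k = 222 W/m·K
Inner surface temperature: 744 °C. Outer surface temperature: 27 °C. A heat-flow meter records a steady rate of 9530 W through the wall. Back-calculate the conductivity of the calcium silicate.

k ≈ 0.086 W/(m·K)

Treating each layer as a thermal resistance in series:
R_high-alumina brick = L/(kA) = 0.145/(1.85×21.9) = 0.003579 K/W
R_aluminium = L/(kA) = 0.0054/(222×21.9) = 1.111×10^-6 K/W
Sum of known resistances R_other = 0.00358 K/W
Total R = ΔT/Q = 717/9530 = 0.07524 K/W
R_calcium silicate = R_total − R_other = 0.07166 K/W
k = L/(R·A) = 0.135/(0.07166×21.9)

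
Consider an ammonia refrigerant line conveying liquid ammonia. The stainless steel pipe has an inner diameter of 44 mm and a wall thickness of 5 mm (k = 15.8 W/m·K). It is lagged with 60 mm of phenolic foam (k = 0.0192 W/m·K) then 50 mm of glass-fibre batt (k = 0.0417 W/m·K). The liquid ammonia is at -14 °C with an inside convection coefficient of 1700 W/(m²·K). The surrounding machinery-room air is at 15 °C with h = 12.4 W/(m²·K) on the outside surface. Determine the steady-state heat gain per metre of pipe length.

Treating each annulus and film as a series resistance:
R_inner film = 1/(h_i·2πr₁L) = 1/(1700×2π×0.022×1) = 0.004255 K/W
R_stainless steel pipe wall = ln(27/22)/(2π×15.8×1) = 0.002063 K/W
R_phenolic foam = ln(87/27)/(2π×0.0192×1) = 9.699 K/W
R_glass-fibre batt = ln(137/87)/(2π×0.0417×1) = 1.733 K/W
R_outer film = 1/(h_o·2πr_oL) = 1/(12.4×2π×0.137×1) = 0.09369 K/W
R_total = 11.53 K/W
Q = ΔT/R_total = 29/11.53

q′ ≈ 2.51 W/m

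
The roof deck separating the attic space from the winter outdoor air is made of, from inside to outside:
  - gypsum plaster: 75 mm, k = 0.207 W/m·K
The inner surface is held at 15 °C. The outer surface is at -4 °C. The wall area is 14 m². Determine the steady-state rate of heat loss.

Model the wall as resistances in series:
R_gypsum plaster = L/(kA) = 0.075/(0.207×14) = 0.02588 K/W
R_total = 0.02588 K/W
Q = ΔT / R_total = 19 / 0.02588

Q ≈ 734 W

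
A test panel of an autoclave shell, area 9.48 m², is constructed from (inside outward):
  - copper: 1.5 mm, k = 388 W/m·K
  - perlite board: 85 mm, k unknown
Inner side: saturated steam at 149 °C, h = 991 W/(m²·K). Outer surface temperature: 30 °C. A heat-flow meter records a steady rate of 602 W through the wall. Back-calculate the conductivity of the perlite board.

k ≈ 0.0454 W/(m·K)

Using the resistance-network approach (series):
R_inner film = 1/(h_i·A) = 1/(991×9.48) = 1.064×10^-4 K/W
R_copper = L/(kA) = 0.0015/(388×9.48) = 4.078×10^-7 K/W
Sum of known resistances R_other = 1.069×10^-4 K/W
Total R = ΔT/Q = 119/602 = 0.1977 K/W
R_perlite board = R_total − R_other = 0.1976 K/W
k = L/(R·A) = 0.085/(0.1976×9.48)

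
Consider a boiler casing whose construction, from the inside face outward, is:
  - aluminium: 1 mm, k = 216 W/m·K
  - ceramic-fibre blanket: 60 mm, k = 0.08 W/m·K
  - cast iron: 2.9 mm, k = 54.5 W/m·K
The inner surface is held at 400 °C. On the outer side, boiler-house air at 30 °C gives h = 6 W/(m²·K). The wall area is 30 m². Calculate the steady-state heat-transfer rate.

Q ≈ 12100 W

Model the wall as resistances in series:
R_aluminium = L/(kA) = 0.001/(216×30) = 1.543×10^-7 K/W
R_ceramic-fibre blanket = L/(kA) = 0.06/(0.08×30) = 0.025 K/W
R_cast iron = L/(kA) = 0.0029/(54.5×30) = 1.774×10^-6 K/W
R_outer film = 1/(h_o·A) = 1/(6×30) = 0.005556 K/W
R_total = 0.03056 K/W
Q = ΔT / R_total = 370 / 0.03056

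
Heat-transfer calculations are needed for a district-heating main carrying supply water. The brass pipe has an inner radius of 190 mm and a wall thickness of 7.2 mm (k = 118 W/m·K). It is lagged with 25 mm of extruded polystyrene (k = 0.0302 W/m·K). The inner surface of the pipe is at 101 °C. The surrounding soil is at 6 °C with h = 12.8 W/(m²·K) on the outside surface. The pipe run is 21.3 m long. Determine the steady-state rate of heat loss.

Q ≈ 2950 W

Cylindrical conduction, so R = ln(r₂/r₁)/(2πkL) per layer, in series:
R_brass pipe wall = ln(197.2/190)/(2π×118×21.3) = 2.355×10^-6 K/W
R_extruded polystyrene = ln(222.2/197.2)/(2π×0.0302×21.3) = 0.02953 K/W
R_outer film = 1/(h_o·2πr_oL) = 1/(12.8×2π×0.2222×21.3) = 0.002627 K/W
R_total = 0.03216 K/W
Q = ΔT/R_total = 95/0.03216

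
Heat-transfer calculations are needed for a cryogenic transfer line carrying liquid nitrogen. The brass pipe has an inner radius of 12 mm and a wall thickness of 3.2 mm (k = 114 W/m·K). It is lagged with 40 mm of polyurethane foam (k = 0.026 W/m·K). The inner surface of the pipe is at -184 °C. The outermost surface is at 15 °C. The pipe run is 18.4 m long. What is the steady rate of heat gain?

Q ≈ 464 W

For a radial system each layer contributes R = ln(r_out/r_in)/(2πkL); films add R = 1/(hA).
R_brass pipe wall = ln(15.2/12)/(2π×114×18.4) = 1.794×10^-5 K/W
R_polyurethane foam = ln(55.2/15.2)/(2π×0.026×18.4) = 0.429 K/W
R_total = 0.4291 K/W
Q = ΔT/R_total = 199/0.4291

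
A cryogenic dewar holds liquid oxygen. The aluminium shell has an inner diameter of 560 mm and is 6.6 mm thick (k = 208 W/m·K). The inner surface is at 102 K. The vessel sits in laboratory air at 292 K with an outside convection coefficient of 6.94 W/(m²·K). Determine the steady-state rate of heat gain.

Q ≈ 1360 W

Radial (spherical) resistances in series:
R_aluminium shell = (1/0.28 − 1/0.2866)/(4π×208) = 3.147×10^-5 K/W
R_outer film = 1/(h·4πr_o²) = 1/(6.94×4π×0.2866²) = 0.1396 K/W
R_total = 0.1396 K/W
Q = ΔT/R_total = 190/0.1396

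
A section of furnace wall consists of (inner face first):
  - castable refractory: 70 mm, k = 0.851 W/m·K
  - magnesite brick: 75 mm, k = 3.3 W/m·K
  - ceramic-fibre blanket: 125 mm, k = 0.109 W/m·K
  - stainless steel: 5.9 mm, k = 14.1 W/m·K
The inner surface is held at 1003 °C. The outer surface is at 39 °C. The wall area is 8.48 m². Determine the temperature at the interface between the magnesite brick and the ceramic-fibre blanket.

T ≈ 922 °C

Model the wall as resistances in series:
R_castable refractory = L/(kA) = 0.07/(0.851×8.48) = 0.0097 K/W
R_magnesite brick = L/(kA) = 0.075/(3.3×8.48) = 0.00268 K/W
R_ceramic-fibre blanket = L/(kA) = 0.125/(0.109×8.48) = 0.1352 K/W
R_stainless steel = L/(kA) = 0.0059/(14.1×8.48) = 4.934×10^-5 K/W
R_total = 0.1477 K/W;  Q = ΔT/R_total = 964/0.1477 = 6528 W
T_interface = T_inner − Q·ΣR(inner→interface) = 1003 − 6530×0.01238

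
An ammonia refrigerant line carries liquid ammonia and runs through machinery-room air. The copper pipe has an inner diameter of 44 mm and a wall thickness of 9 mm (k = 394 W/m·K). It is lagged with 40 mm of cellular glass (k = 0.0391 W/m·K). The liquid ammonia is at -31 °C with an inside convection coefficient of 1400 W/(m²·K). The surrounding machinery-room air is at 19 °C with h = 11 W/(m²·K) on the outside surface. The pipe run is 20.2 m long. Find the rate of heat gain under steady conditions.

Radial resistances (cylindrical: R_cond = ln(r_o/r_i)/(2πkL), R_conv = 1/(h·2πrL)):
R_inner film = 1/(h_i·2πr₁L) = 1/(1400×2π×0.022×20.2) = 2.558×10^-4 K/W
R_copper pipe wall = ln(31/22)/(2π×394×20.2) = 6.858×10^-6 K/W
R_cellular glass = ln(71/31)/(2π×0.0391×20.2) = 0.167 K/W
R_outer film = 1/(h_o·2πr_oL) = 1/(11×2π×0.071×20.2) = 0.01009 K/W
R_total = 0.1773 K/W
Q = ΔT/R_total = 50/0.1773

Q ≈ 282 W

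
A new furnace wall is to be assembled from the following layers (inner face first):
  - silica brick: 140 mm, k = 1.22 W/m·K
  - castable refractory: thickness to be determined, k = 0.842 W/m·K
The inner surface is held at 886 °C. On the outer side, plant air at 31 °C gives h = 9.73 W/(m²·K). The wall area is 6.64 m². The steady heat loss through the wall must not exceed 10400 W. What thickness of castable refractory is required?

Using the resistance-network approach (series):
R_silica brick = L/(kA) = 0.14/(1.22×6.64) = 0.01728 K/W
R_outer film = 1/(h_o·A) = 1/(9.73×6.64) = 0.01548 K/W
Sum of the known resistances R_other = 0.03276 K/W
Required total resistance R_tot = ΔT/Q_allow = 855/10400 = 0.08221 K/W
R_castable refractory = R_tot − R_other = 0.04945 K/W
L = R·k·A = 0.04945×0.842×6.64

L ≈ 276 mm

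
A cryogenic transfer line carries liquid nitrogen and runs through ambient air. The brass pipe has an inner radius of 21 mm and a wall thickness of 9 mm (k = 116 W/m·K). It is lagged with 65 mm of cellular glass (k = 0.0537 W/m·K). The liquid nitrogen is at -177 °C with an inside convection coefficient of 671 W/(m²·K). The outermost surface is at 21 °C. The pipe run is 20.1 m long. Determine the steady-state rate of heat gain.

Q ≈ 1160 W

Per-layer cylindrical resistances, series-summed:
R_inner film = 1/(h_i·2πr₁L) = 1/(671×2π×0.021×20.1) = 5.619×10^-4 K/W
R_brass pipe wall = ln(30/21)/(2π×116×20.1) = 2.435×10^-5 K/W
R_cellular glass = ln(95/30)/(2π×0.0537×20.1) = 0.17 K/W
R_total = 0.1706 K/W
Q = ΔT/R_total = 198/0.1706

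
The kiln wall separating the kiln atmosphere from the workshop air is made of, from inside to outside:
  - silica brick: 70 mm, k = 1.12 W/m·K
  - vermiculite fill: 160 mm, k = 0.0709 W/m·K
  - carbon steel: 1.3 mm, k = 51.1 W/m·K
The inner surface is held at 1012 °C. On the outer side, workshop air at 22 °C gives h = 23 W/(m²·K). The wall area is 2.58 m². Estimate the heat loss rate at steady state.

Model the wall as resistances in series:
R_silica brick = L/(kA) = 0.07/(1.12×2.58) = 0.02422 K/W
R_vermiculite fill = L/(kA) = 0.16/(0.0709×2.58) = 0.8747 K/W
R_carbon steel = L/(kA) = 0.0013/(51.1×2.58) = 9.861×10^-6 K/W
R_outer film = 1/(h_o·A) = 1/(23×2.58) = 0.01685 K/W
R_total = 0.9158 K/W
Q = ΔT / R_total = 990 / 0.9158

Q ≈ 1080 W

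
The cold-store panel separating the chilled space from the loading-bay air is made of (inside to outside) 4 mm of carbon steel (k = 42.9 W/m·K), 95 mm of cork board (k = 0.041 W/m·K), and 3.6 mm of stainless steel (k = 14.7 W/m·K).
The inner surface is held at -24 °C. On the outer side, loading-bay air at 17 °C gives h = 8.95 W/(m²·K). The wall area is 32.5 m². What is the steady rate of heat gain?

Using the resistance-network approach (series):
R_carbon steel = L/(kA) = 0.004/(42.9×32.5) = 2.869×10^-6 K/W
R_cork board = L/(kA) = 0.095/(0.041×32.5) = 0.07129 K/W
R_stainless steel = L/(kA) = 0.0036/(14.7×32.5) = 7.535×10^-6 K/W
R_outer film = 1/(h_o·A) = 1/(8.95×32.5) = 0.003438 K/W
R_total = 0.07474 K/W
Q = ΔT / R_total = 41 / 0.07474

Q ≈ 549 W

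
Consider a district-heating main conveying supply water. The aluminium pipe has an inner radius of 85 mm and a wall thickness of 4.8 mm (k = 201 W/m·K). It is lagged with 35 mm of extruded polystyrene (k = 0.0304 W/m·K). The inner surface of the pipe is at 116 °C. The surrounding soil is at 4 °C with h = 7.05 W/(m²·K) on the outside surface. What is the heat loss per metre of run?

Cylindrical conduction, so R = ln(r₂/r₁)/(2πkL) per layer, in series:
R_aluminium pipe wall = ln(89.8/85)/(2π×201×1) = 4.35×10^-5 K/W
R_extruded polystyrene = ln(124.8/89.8)/(2π×0.0304×1) = 1.723 K/W
R_outer film = 1/(h_o·2πr_oL) = 1/(7.05×2π×0.1248×1) = 0.1809 K/W
R_total = 1.904 K/W
Q = ΔT/R_total = 112/1.904

q′ ≈ 58.8 W/m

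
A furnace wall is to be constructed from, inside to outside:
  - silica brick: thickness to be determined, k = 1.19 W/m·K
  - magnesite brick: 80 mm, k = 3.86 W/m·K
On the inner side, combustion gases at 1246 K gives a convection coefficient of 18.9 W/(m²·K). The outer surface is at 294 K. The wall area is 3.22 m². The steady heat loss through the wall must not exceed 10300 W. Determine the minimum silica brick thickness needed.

Thermal resistances in series:
R_inner film = 1/(h_i·A) = 1/(18.9×3.22) = 0.01643 K/W
R_magnesite brick = L/(kA) = 0.08/(3.86×3.22) = 0.006436 K/W
Sum of the known resistances R_other = 0.02287 K/W
Required total resistance R_tot = ΔT/Q_allow = 952/10300 = 0.09243 K/W
R_silica brick = R_tot − R_other = 0.06956 K/W
L = R·k·A = 0.06956×1.19×3.22

L ≈ 267 mm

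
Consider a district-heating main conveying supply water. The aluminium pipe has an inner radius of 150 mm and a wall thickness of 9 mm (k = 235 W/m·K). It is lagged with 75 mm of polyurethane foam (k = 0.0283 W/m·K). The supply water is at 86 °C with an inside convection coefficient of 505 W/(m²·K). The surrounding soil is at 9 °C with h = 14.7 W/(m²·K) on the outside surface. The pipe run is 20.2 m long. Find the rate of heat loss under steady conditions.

Q ≈ 700 W

Cylindrical conduction, so R = ln(r₂/r₁)/(2πkL) per layer, in series:
R_inner film = 1/(h_i·2πr₁L) = 1/(505×2π×0.15×20.2) = 1.04×10^-4 K/W
R_aluminium pipe wall = ln(159/150)/(2π×235×20.2) = 1.954×10^-6 K/W
R_polyurethane foam = ln(234/159)/(2π×0.0283×20.2) = 0.1076 K/W
R_outer film = 1/(h_o·2πr_oL) = 1/(14.7×2π×0.234×20.2) = 0.002291 K/W
R_total = 0.11 K/W
Q = ΔT/R_total = 77/0.11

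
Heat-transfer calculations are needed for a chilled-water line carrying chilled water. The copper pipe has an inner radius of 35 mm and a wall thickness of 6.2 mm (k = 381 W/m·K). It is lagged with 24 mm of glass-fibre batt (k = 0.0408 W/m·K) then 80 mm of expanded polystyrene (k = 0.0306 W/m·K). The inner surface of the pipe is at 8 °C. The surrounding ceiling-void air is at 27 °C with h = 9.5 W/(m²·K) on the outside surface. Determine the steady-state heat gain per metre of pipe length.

q′ ≈ 3.13 W/m

For a radial system each layer contributes R = ln(r_out/r_in)/(2πkL); films add R = 1/(hA).
R_copper pipe wall = ln(41.2/35)/(2π×381×1) = 6.813×10^-5 K/W
R_glass-fibre batt = ln(65.2/41.2)/(2π×0.0408×1) = 1.791 K/W
R_expanded polystyrene = ln(145.2/65.2)/(2π×0.0306×1) = 4.164 K/W
R_outer film = 1/(h_o·2πr_oL) = 1/(9.5×2π×0.1452×1) = 0.1154 K/W
R_total = 6.07 K/W
Q = ΔT/R_total = 19/6.07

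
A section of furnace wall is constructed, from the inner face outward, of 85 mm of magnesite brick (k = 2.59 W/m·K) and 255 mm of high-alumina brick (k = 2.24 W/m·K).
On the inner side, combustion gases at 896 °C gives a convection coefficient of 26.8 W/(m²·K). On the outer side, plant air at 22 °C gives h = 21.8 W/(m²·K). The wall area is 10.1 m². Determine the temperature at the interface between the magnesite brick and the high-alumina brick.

Series thermal resistances:
R_inner film = 1/(h_i·A) = 1/(26.8×10.1) = 0.003694 K/W
R_magnesite brick = L/(kA) = 0.085/(2.59×10.1) = 0.003249 K/W
R_high-alumina brick = L/(kA) = 0.255/(2.24×10.1) = 0.01127 K/W
R_outer film = 1/(h_o·A) = 1/(21.8×10.1) = 0.004542 K/W
R_total = 0.02276 K/W;  Q = ΔT/R_total = 874/0.02276 = 38410 W
T_interface = T_inner − Q·ΣR(inner→interface) = 896 − 38400×0.006944

T ≈ 629 °C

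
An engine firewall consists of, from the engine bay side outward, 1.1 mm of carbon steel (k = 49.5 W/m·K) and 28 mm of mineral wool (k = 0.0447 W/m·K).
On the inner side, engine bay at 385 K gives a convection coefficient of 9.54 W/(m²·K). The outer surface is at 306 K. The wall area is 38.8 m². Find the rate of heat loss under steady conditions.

Q ≈ 4190 W

Treating each layer as a thermal resistance in series:
R_inner film = 1/(h_i·A) = 1/(9.54×38.8) = 0.002702 K/W
R_carbon steel = L/(kA) = 0.0011/(49.5×38.8) = 5.727×10^-7 K/W
R_mineral wool = L/(kA) = 0.028/(0.0447×38.8) = 0.01614 K/W
R_total = 0.01885 K/W
Q = ΔT / R_total = 79 / 0.01885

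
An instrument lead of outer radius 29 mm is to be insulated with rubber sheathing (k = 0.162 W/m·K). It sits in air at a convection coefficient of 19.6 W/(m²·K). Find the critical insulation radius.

For a cylinder r_cr = k/h = 0.162/19.6
r_cr = 8.27 mm; since the bare radius (29 mm) is above r_cr, any added insulation will reduce heat loss.

r_cr ≈ 8.27 mm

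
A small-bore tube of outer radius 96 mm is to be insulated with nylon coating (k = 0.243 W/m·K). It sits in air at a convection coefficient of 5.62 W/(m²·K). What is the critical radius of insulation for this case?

For a cylinder r_cr = k/h = 0.243/5.62
r_cr = 43.2 mm; since the bare radius (96 mm) is above r_cr, any added insulation will reduce heat loss.

r_cr ≈ 43.2 mm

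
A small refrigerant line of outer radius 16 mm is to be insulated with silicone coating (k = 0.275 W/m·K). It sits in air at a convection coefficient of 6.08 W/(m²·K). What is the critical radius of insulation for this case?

r_cr ≈ 45.2 mm

For a cylinder r_cr = k/h = 0.275/6.08
r_cr = 45.2 mm; since the bare radius (16 mm) is below r_cr, adding a thin layer of insulation will *increase* heat loss.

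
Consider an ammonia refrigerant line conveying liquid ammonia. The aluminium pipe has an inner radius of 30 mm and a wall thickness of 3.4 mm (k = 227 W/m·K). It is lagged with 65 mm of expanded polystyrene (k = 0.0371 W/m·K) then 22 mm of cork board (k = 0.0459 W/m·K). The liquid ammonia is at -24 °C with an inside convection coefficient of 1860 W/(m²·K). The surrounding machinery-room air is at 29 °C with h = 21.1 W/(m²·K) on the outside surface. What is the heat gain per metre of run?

Per-layer cylindrical resistances, series-summed:
R_inner film = 1/(h_i·2πr₁L) = 1/(1860×2π×0.03×1) = 0.002852 K/W
R_aluminium pipe wall = ln(33.4/30)/(2π×227×1) = 7.527×10^-5 K/W
R_expanded polystyrene = ln(98.4/33.4)/(2π×0.0371×1) = 4.635 K/W
R_cork board = ln(120.4/98.4)/(2π×0.0459×1) = 0.6997 K/W
R_outer film = 1/(h_o·2πr_oL) = 1/(21.1×2π×0.1204×1) = 0.06265 K/W
R_total = 5.4 K/W
Q = ΔT/R_total = 53/5.4

q′ ≈ 9.81 W/m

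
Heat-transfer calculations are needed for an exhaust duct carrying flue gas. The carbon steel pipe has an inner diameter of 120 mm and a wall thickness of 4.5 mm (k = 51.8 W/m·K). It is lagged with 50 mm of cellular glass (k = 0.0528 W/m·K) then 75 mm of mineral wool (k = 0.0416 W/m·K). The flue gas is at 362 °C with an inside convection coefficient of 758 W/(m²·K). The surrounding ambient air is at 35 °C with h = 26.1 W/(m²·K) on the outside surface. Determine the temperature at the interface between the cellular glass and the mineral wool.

T ≈ 209 °C

Per-layer cylindrical resistances, series-summed:
R_inner film = 1/(h_i·2πr₁L) = 1/(758×2π×0.06×1) = 0.003499 K/W
R_carbon steel pipe wall = ln(64.5/60)/(2π×51.8×1) = 2.222×10^-4 K/W
R_cellular glass = ln(114.5/64.5)/(2π×0.0528×1) = 1.73 K/W
R_mineral wool = ln(189.5/114.5)/(2π×0.0416×1) = 1.928 K/W
R_outer film = 1/(h_o·2πr_oL) = 1/(26.1×2π×0.1895×1) = 0.03218 K/W
R_total = 3.693 K/W
Q = ΔT/R_total = 327/3.693
Q = 88.5 W/m
T_interface = T_inner − Q·ΣR(inner→interface) = 362 − 88.5×1.734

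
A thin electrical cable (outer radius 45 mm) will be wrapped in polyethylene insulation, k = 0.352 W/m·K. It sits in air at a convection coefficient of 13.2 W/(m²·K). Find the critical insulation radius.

r_cr ≈ 26.7 mm

For a cylinder r_cr = k/h = 0.352/13.2
r_cr = 26.7 mm; since the bare radius (45 mm) is above r_cr, any added insulation will reduce heat loss.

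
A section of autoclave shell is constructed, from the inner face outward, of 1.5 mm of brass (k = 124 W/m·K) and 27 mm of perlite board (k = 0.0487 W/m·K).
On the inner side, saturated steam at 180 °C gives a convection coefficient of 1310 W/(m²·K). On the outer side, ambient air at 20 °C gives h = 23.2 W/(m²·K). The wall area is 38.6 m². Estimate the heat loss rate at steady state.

Q ≈ 10300 W

Model the wall as resistances in series:
R_inner film = 1/(h_i·A) = 1/(1310×38.6) = 1.978×10^-5 K/W
R_brass = L/(kA) = 0.0015/(124×38.6) = 3.134×10^-7 K/W
R_perlite board = L/(kA) = 0.027/(0.0487×38.6) = 0.01436 K/W
R_outer film = 1/(h_o·A) = 1/(23.2×38.6) = 0.001117 K/W
R_total = 0.0155 K/W
Q = ΔT / R_total = 160 / 0.0155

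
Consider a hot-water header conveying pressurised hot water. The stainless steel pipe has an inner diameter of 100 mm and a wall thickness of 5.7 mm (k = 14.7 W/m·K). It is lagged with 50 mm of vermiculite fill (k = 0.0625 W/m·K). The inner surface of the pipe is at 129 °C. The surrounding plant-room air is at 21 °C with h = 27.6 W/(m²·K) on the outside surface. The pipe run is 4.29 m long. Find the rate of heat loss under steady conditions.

For a radial system each layer contributes R = ln(r_out/r_in)/(2πkL); films add R = 1/(hA).
R_stainless steel pipe wall = ln(55.7/50)/(2π×14.7×4.29) = 2.725×10^-4 K/W
R_vermiculite fill = ln(105.7/55.7)/(2π×0.0625×4.29) = 0.3803 K/W
R_outer film = 1/(h_o·2πr_oL) = 1/(27.6×2π×0.1057×4.29) = 0.01272 K/W
R_total = 0.3933 K/W
Q = ΔT/R_total = 108/0.3933

Q ≈ 275 W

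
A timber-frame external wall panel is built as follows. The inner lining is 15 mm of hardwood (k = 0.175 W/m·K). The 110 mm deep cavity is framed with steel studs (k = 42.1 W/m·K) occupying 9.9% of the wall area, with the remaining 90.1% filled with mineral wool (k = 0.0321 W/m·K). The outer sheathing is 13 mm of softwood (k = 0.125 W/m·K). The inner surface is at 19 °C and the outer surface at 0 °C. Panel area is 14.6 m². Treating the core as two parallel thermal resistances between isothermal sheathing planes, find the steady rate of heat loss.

Sheathing layers in series; stud and cavity paths in parallel between them.
R_inner = 0.015/(0.175×14.6) = 0.005871 K/W
R_stud  = 0.11/(42.1×0.099×14.6) = 0.001808 K/W
R_cav   = 0.11/(0.0321×0.901×14.6) = 0.2605 K/W
1/R_core = 1/R_stud + 1/R_cav → R_core = 0.001795 K/W
R_outer = 0.013/(0.125×14.6) = 0.007123 K/W
R_total = 0.01479 K/W
Q = ΔT/R_total = 19/0.01479

Q ≈ 1280 W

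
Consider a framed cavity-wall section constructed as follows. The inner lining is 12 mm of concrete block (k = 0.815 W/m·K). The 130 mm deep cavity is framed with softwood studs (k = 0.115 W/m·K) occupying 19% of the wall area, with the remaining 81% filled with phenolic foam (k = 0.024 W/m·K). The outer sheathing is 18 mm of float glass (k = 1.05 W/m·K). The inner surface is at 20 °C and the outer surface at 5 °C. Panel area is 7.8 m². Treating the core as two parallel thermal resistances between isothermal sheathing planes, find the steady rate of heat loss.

Q ≈ 36.8 W

Sheathing layers in series; stud and cavity paths in parallel between them.
R_inner = 0.012/(0.815×7.8) = 0.001888 K/W
R_stud  = 0.13/(0.115×0.19×7.8) = 0.7628 K/W
R_cav   = 0.13/(0.024×0.81×7.8) = 0.8573 K/W
1/R_core = 1/R_stud + 1/R_cav → R_core = 0.4036 K/W
R_outer = 0.018/(1.05×7.8) = 0.002198 K/W
R_total = 0.4077 K/W
Q = ΔT/R_total = 15/0.4077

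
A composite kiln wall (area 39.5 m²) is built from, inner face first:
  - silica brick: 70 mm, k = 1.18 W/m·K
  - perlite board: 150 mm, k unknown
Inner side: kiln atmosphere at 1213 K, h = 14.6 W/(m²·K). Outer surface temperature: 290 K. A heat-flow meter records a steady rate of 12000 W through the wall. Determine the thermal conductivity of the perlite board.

Model the wall as resistances in series:
R_inner film = 1/(h_i·A) = 1/(14.6×39.5) = 0.001734 K/W
R_silica brick = L/(kA) = 0.07/(1.18×39.5) = 0.001502 K/W
Sum of known resistances R_other = 0.003236 K/W
Total R = ΔT/Q = 923/12000 = 0.07692 K/W
R_perlite board = R_total − R_other = 0.07368 K/W
k = L/(R·A) = 0.15/(0.07368×39.5)

k ≈ 0.0515 W/(m·K)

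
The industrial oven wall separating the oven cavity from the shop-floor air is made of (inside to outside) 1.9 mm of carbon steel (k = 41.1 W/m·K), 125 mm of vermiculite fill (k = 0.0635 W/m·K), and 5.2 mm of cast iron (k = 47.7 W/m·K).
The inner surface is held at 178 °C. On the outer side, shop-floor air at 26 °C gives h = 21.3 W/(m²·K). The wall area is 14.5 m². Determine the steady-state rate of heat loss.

Q ≈ 1090 W

Thermal resistances in series:
R_carbon steel = L/(kA) = 0.0019/(41.1×14.5) = 3.188×10^-6 K/W
R_vermiculite fill = L/(kA) = 0.125/(0.0635×14.5) = 0.1358 K/W
R_cast iron = L/(kA) = 0.0052/(47.7×14.5) = 7.518×10^-6 K/W
R_outer film = 1/(h_o·A) = 1/(21.3×14.5) = 0.003238 K/W
R_total = 0.139 K/W
Q = ΔT / R_total = 152 / 0.139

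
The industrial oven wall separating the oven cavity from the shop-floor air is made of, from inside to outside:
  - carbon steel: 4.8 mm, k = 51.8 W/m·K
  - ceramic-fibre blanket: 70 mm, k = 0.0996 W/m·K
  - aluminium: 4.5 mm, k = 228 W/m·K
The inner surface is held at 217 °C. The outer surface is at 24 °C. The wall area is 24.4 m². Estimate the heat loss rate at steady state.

Q ≈ 6700 W

Thermal resistances in series:
R_carbon steel = L/(kA) = 0.0048/(51.8×24.4) = 3.798×10^-6 K/W
R_ceramic-fibre blanket = L/(kA) = 0.07/(0.0996×24.4) = 0.0288 K/W
R_aluminium = L/(kA) = 0.0045/(228×24.4) = 8.089×10^-7 K/W
R_total = 0.02881 K/W
Q = ΔT / R_total = 193 / 0.02881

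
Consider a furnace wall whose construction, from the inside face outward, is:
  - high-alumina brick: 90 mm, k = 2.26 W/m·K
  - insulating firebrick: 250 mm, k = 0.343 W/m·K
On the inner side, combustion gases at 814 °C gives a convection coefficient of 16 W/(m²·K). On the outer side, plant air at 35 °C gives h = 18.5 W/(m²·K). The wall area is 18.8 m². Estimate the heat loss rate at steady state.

Model the wall as resistances in series:
R_inner film = 1/(h_i·A) = 1/(16×18.8) = 0.003324 K/W
R_high-alumina brick = L/(kA) = 0.09/(2.26×18.8) = 0.002118 K/W
R_insulating firebrick = L/(kA) = 0.25/(0.343×18.8) = 0.03877 K/W
R_outer film = 1/(h_o·A) = 1/(18.5×18.8) = 0.002875 K/W
R_total = 0.04709 K/W
Q = ΔT / R_total = 779 / 0.04709

Q ≈ 16500 W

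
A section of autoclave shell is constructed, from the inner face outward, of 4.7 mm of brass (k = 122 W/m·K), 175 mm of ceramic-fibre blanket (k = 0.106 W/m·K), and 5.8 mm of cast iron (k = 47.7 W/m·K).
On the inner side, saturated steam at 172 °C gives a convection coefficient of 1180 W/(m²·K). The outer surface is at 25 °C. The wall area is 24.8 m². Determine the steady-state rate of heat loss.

Treating each layer as a thermal resistance in series:
R_inner film = 1/(h_i·A) = 1/(1180×24.8) = 3.417×10^-5 K/W
R_brass = L/(kA) = 0.0047/(122×24.8) = 1.553×10^-6 K/W
R_ceramic-fibre blanket = L/(kA) = 0.175/(0.106×24.8) = 0.06657 K/W
R_cast iron = L/(kA) = 0.0058/(47.7×24.8) = 4.903×10^-6 K/W
R_total = 0.06661 K/W
Q = ΔT / R_total = 147 / 0.06661

Q ≈ 2210 W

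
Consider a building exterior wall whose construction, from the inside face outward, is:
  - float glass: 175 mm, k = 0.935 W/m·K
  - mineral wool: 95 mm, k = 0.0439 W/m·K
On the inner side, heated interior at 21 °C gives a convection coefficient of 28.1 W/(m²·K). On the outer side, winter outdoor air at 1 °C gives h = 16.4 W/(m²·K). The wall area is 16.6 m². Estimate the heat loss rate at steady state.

Series thermal resistances:
R_inner film = 1/(h_i·A) = 1/(28.1×16.6) = 0.002144 K/W
R_float glass = L/(kA) = 0.175/(0.935×16.6) = 0.01128 K/W
R_mineral wool = L/(kA) = 0.095/(0.0439×16.6) = 0.1304 K/W
R_outer film = 1/(h_o·A) = 1/(16.4×16.6) = 0.003673 K/W
R_total = 0.1475 K/W
Q = ΔT / R_total = 20 / 0.1475

Q ≈ 136 W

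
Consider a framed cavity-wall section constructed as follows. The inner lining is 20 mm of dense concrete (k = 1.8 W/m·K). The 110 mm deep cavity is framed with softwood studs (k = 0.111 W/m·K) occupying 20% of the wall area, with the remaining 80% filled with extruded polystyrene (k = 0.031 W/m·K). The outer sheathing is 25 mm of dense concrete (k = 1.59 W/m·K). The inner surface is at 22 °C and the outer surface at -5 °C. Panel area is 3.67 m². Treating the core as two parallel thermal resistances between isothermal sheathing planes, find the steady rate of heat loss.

Sheathing layers in series; stud and cavity paths in parallel between them.
R_inner = 0.02/(1.8×3.67) = 0.003028 K/W
R_stud  = 0.11/(0.111×0.2×3.67) = 1.35 K/W
R_cav   = 0.11/(0.031×0.8×3.67) = 1.209 K/W
1/R_core = 1/R_stud + 1/R_cav → R_core = 0.6377 K/W
R_outer = 0.025/(1.59×3.67) = 0.004284 K/W
R_total = 0.645 K/W
Q = ΔT/R_total = 27/0.645

Q ≈ 41.9 W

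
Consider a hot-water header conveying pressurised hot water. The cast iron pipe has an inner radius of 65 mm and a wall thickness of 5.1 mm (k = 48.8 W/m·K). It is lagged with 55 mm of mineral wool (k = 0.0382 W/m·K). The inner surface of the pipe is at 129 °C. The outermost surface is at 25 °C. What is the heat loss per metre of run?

q′ ≈ 43.1 W/m

Cylindrical conduction, so R = ln(r₂/r₁)/(2πkL) per layer, in series:
R_cast iron pipe wall = ln(70.1/65)/(2π×48.8×1) = 2.463×10^-4 K/W
R_mineral wool = ln(125.1/70.1)/(2π×0.0382×1) = 2.413 K/W
R_total = 2.413 K/W
Q = ΔT/R_total = 104/2.413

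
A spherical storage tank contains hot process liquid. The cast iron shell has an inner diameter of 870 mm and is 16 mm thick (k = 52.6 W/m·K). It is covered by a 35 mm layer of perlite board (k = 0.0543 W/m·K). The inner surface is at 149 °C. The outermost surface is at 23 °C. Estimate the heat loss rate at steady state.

Q ≈ 538 W

For a spherical shell R = (1/r₁ − 1/r₂)/(4πk); film R = 1/(h·4πr²). In series:
R_cast iron shell = (1/0.435 − 1/0.451)/(4π×52.6) = 1.234×10^-4 K/W
R_perlite board = (1/0.451 − 1/0.486)/(4π×0.0543) = 0.234 K/W
R_total = 0.2341 K/W
Q = ΔT/R_total = 126/0.2341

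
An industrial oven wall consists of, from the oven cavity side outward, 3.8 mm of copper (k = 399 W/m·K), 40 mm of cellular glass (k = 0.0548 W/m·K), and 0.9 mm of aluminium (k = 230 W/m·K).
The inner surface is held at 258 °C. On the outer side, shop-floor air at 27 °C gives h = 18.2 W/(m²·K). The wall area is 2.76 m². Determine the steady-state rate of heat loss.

Treating each layer as a thermal resistance in series:
R_copper = L/(kA) = 0.0038/(399×2.76) = 3.451×10^-6 K/W
R_cellular glass = L/(kA) = 0.04/(0.0548×2.76) = 0.2645 K/W
R_aluminium = L/(kA) = 0.0009/(230×2.76) = 1.418×10^-6 K/W
R_outer film = 1/(h_o·A) = 1/(18.2×2.76) = 0.01991 K/W
R_total = 0.2844 K/W
Q = ΔT / R_total = 231 / 0.2844

Q ≈ 812 W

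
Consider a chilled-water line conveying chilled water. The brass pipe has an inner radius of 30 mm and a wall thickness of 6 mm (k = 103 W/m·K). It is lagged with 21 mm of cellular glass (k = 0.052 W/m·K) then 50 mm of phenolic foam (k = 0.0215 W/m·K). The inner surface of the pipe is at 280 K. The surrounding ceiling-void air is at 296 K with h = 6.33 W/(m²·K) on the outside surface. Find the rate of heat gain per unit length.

Cylindrical conduction, so R = ln(r₂/r₁)/(2πkL) per layer, in series:
R_brass pipe wall = ln(36/30)/(2π×103×1) = 2.817×10^-4 K/W
R_cellular glass = ln(57/36)/(2π×0.052×1) = 1.406 K/W
R_phenolic foam = ln(107/57)/(2π×0.0215×1) = 4.662 K/W
R_outer film = 1/(h_o·2πr_oL) = 1/(6.33×2π×0.107×1) = 0.235 K/W
R_total = 6.304 K/W
Q = ΔT/R_total = 16/6.304

q′ ≈ 2.54 W/m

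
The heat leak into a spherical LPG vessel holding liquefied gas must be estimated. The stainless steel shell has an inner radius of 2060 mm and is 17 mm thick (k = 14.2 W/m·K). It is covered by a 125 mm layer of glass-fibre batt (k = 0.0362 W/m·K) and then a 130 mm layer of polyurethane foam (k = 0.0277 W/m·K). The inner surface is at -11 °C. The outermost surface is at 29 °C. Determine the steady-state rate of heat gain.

Spherical conduction: R = (1/r_in − 1/r_out)/(4πk) per layer; series-sum.
R_stainless steel shell = (1/2.06 − 1/2.077)/(4π×14.2) = 2.227×10^-5 K/W
R_glass-fibre batt = (1/2.077 − 1/2.202)/(4π×0.0362) = 0.06008 K/W
R_polyurethane foam = (1/2.202 − 1/2.332)/(4π×0.0277) = 0.07273 K/W
R_total = 0.1328 K/W
Q = ΔT/R_total = 40/0.1328

Q ≈ 301 W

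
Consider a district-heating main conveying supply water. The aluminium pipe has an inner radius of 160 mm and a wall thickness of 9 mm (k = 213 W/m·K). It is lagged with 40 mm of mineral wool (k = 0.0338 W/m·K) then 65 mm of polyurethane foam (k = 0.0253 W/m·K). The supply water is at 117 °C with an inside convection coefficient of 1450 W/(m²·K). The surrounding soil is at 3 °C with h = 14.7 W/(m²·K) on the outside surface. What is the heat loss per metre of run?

q′ ≈ 41.5 W/m

Radial resistances (cylindrical: R_cond = ln(r_o/r_i)/(2πkL), R_conv = 1/(h·2πrL)):
R_inner film = 1/(h_i·2πr₁L) = 1/(1450×2π×0.16×1) = 6.86×10^-4 K/W
R_aluminium pipe wall = ln(169/160)/(2π×213×1) = 4.089×10^-5 K/W
R_mineral wool = ln(209/169)/(2π×0.0338×1) = 1 K/W
R_polyurethane foam = ln(274/209)/(2π×0.0253×1) = 1.703 K/W
R_outer film = 1/(h_o·2πr_oL) = 1/(14.7×2π×0.274×1) = 0.03951 K/W
R_total = 2.744 K/W
Q = ΔT/R_total = 114/2.744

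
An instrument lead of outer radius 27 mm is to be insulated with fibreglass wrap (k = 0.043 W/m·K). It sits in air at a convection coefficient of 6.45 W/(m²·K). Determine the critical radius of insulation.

r_cr ≈ 6.67 mm

For a cylinder r_cr = k/h = 0.043/6.45
r_cr = 6.67 mm; since the bare radius (27 mm) is above r_cr, any added insulation will reduce heat loss.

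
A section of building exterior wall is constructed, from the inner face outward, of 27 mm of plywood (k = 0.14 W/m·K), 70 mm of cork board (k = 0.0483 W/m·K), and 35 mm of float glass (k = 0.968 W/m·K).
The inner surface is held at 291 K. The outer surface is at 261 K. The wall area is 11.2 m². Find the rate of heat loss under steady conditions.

Q ≈ 200 W

Series thermal resistances:
R_plywood = L/(kA) = 0.027/(0.14×11.2) = 0.01722 K/W
R_cork board = L/(kA) = 0.07/(0.0483×11.2) = 0.1294 K/W
R_float glass = L/(kA) = 0.035/(0.968×11.2) = 0.003228 K/W
R_total = 0.1498 K/W
Q = ΔT / R_total = 30 / 0.1498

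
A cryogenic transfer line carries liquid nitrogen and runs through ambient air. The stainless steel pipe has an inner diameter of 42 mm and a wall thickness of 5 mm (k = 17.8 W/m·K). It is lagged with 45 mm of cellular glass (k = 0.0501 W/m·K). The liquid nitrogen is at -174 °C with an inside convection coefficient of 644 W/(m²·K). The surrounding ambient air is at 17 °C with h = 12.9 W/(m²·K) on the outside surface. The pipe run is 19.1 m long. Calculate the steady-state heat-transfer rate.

Q ≈ 1080 W

Cylindrical conduction, so R = ln(r₂/r₁)/(2πkL) per layer, in series:
R_inner film = 1/(h_i·2πr₁L) = 1/(644×2π×0.021×19.1) = 6.161×10^-4 K/W
R_stainless steel pipe wall = ln(26/21)/(2π×17.8×19.1) = 9.998×10^-5 K/W
R_cellular glass = ln(71/26)/(2π×0.0501×19.1) = 0.1671 K/W
R_outer film = 1/(h_o·2πr_oL) = 1/(12.9×2π×0.071×19.1) = 0.009098 K/W
R_total = 0.1769 K/W
Q = ΔT/R_total = 191/0.1769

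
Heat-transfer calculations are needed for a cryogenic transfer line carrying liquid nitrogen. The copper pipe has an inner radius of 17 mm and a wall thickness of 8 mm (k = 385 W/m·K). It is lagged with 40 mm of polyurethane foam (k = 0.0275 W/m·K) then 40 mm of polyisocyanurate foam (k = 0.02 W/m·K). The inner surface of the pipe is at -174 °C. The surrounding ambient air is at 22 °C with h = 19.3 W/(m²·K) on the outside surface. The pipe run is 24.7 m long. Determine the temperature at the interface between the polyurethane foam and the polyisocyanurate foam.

T ≈ -59 °C

For a radial system each layer contributes R = ln(r_out/r_in)/(2πkL); films add R = 1/(hA).
R_copper pipe wall = ln(25/17)/(2π×385×24.7) = 6.455×10^-6 K/W
R_polyurethane foam = ln(65/25)/(2π×0.0275×24.7) = 0.2239 K/W
R_polyisocyanurate foam = ln(105/65)/(2π×0.02×24.7) = 0.1545 K/W
R_outer film = 1/(h_o·2πr_oL) = 1/(19.3×2π×0.105×24.7) = 0.00318 K/W
R_total = 0.3816 K/W
Q = ΔT/R_total = 196/0.3816
Q = 514 W
T_interface = T_inner + Q·ΣR(inner→interface) = -174 + 514×0.2239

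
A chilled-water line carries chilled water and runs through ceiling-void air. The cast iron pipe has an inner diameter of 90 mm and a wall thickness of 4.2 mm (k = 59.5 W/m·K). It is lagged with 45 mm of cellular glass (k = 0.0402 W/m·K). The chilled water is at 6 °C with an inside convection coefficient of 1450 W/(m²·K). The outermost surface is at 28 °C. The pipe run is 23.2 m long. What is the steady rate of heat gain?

Q ≈ 198 W

Per-layer cylindrical resistances, series-summed:
R_inner film = 1/(h_i·2πr₁L) = 1/(1450×2π×0.045×23.2) = 1.051×10^-4 K/W
R_cast iron pipe wall = ln(49.2/45)/(2π×59.5×23.2) = 1.029×10^-5 K/W
R_cellular glass = ln(94.2/49.2)/(2π×0.0402×23.2) = 0.1108 K/W
R_total = 0.111 K/W
Q = ΔT/R_total = 22/0.111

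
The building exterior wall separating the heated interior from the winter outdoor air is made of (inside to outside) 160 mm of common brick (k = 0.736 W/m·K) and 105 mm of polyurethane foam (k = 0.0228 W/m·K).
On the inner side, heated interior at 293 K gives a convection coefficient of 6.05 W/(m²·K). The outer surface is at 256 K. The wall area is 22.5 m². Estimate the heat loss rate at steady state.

Thermal resistances in series:
R_inner film = 1/(h_i·A) = 1/(6.05×22.5) = 0.007346 K/W
R_common brick = L/(kA) = 0.16/(0.736×22.5) = 0.009662 K/W
R_polyurethane foam = L/(kA) = 0.105/(0.0228×22.5) = 0.2047 K/W
R_total = 0.2217 K/W
Q = ΔT / R_total = 37 / 0.2217

Q ≈ 167 W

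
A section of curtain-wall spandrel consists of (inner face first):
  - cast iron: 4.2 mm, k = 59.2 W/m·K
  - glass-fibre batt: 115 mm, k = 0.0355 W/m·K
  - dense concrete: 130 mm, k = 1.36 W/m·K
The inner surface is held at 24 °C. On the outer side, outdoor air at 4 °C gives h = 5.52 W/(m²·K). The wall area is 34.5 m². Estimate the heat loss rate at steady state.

Thermal resistances in series:
R_cast iron = L/(kA) = 0.0042/(59.2×34.5) = 2.056×10^-6 K/W
R_glass-fibre batt = L/(kA) = 0.115/(0.0355×34.5) = 0.0939 K/W
R_dense concrete = L/(kA) = 0.13/(1.36×34.5) = 0.002771 K/W
R_outer film = 1/(h_o·A) = 1/(5.52×34.5) = 0.005251 K/W
R_total = 0.1019 K/W
Q = ΔT / R_total = 20 / 0.1019

Q ≈ 196 W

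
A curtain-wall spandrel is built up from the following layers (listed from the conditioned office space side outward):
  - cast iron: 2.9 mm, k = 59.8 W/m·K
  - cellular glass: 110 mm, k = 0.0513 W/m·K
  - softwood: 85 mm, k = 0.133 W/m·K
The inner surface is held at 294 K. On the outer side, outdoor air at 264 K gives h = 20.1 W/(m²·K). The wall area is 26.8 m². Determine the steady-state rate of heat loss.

Thermal resistances in series:
R_cast iron = L/(kA) = 0.0029/(59.8×26.8) = 1.81×10^-6 K/W
R_cellular glass = L/(kA) = 0.11/(0.0513×26.8) = 0.08001 K/W
R_softwood = L/(kA) = 0.085/(0.133×26.8) = 0.02385 K/W
R_outer film = 1/(h_o·A) = 1/(20.1×26.8) = 0.001856 K/W
R_total = 0.1057 K/W
Q = ΔT / R_total = 30 / 0.1057

Q ≈ 284 W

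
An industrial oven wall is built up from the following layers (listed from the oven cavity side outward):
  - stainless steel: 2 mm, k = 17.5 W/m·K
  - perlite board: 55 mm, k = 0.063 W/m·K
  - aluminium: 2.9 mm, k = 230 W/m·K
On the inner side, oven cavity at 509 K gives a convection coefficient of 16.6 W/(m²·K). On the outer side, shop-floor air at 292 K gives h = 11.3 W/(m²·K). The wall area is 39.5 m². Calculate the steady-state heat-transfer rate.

Q ≈ 8390 W

Model the wall as resistances in series:
R_inner film = 1/(h_i·A) = 1/(16.6×39.5) = 0.001525 K/W
R_stainless steel = L/(kA) = 0.002/(17.5×39.5) = 2.893×10^-6 K/W
R_perlite board = L/(kA) = 0.055/(0.063×39.5) = 0.0221 K/W
R_aluminium = L/(kA) = 0.0029/(230×39.5) = 3.192×10^-7 K/W
R_outer film = 1/(h_o·A) = 1/(11.3×39.5) = 0.00224 K/W
R_total = 0.02587 K/W
Q = ΔT / R_total = 217 / 0.02587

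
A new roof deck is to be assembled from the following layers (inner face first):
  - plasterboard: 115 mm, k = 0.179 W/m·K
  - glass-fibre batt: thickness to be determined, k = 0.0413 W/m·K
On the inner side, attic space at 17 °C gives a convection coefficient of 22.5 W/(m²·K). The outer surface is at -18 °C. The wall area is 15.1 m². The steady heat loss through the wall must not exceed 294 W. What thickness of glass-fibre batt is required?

L ≈ 45.9 mm

Model the wall as resistances in series:
R_inner film = 1/(h_i·A) = 1/(22.5×15.1) = 0.002943 K/W
R_plasterboard = L/(kA) = 0.115/(0.179×15.1) = 0.04255 K/W
Sum of the known resistances R_other = 0.04549 K/W
Required total resistance R_tot = ΔT/Q_allow = 35/294 = 0.119 K/W
R_glass-fibre batt = R_tot − R_other = 0.07356 K/W
L = R·k·A = 0.07356×0.0413×15.1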